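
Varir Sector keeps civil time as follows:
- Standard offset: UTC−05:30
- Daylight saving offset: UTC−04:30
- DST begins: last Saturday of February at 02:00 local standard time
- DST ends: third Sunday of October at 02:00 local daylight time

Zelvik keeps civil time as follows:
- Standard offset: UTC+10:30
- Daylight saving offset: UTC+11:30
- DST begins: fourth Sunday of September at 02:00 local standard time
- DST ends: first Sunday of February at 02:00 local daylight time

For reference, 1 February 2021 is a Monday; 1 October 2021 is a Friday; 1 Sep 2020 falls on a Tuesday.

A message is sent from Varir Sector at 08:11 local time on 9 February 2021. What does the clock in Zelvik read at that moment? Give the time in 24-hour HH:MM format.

1 February 2021 is a Monday, so Saturdays fall on 6, 13, 20, 27; the last is February 27.
1 October 2021 is a Friday, so the first Sunday is October 3 and the third is October 17.
9 February 2021 does not fall between 27 February and 17 October, so daylight saving is not in effect and Varir Sector is at UTC−05:30.
08:11 Varir Sector + 5h30m = 13:41 UTC.
1 September 2020 is a Tuesday, so the first Sunday is September 6 and the fourth is September 27.
1 February 2021 is a Monday, so the first Sunday is February 7.
At the standard offset (UTC+10:30), 13:41 UTC + 10h30m = 00:11 Zelvik standard time (rolling into the next day, 10 February 2021).
The standard-time date in Zelvik, 10 February 2021, is outside the daylight-saving period (27 September 2020 – 7 February 2021), so Zelvik is on standard time, UTC+10:30.
13:41 UTC + 10h30m = 00:11 Zelvik (rolling into the next day, 10 February 2021).

00:11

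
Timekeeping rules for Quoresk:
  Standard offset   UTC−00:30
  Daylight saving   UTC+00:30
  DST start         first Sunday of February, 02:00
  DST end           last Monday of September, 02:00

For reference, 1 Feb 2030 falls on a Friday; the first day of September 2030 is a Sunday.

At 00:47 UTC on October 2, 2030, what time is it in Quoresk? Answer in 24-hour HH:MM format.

1 February 2030 is a Friday, so the first Sunday is February 3.
1 September 2030 is a Sunday, so Mondays fall on 2, 9, 16, 23, 30; the last is September 30.
At the standard offset (UTC−00:30), 00:47 UTC − 0h30m = 00:17 Quoresk standard time.
The standard-time date in Quoresk, October 2, 2030, is outside the daylight-saving period (3 February – 30 September), so Quoresk is on standard time, UTC−00:30.
00:47 UTC − 0h30m = 00:17 local.

00:17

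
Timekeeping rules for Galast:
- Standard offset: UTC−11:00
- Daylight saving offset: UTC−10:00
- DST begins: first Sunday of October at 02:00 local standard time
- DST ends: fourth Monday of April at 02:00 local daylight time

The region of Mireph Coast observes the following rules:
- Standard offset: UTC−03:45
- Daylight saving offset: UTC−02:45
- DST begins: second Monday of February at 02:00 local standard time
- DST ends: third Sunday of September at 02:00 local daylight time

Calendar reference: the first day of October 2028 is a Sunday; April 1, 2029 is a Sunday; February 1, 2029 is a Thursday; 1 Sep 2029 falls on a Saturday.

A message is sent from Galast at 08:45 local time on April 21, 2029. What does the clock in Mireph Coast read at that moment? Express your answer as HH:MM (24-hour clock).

16:00

1 October 2028 is a Sunday, so the first Sunday is October 1.
1 April 2029 is a Sunday, so the first Monday is April 2 and the fourth is April 23.
April 21, 2029 falls between 1 October 2028 and 23 April 2029, so daylight saving is in effect and Galast is at UTC−10:00.
08:45 Galast + 10h = 18:45 UTC.
1 February 2029 is a Thursday, so the first Monday is February 5 and the second is February 12.
1 September 2029 is a Saturday, so the first Sunday is September 2 and the third is September 16.
At the standard offset (UTC−03:45), 18:45 UTC − 3h45m = 15:00 Mireph Coast standard time.
Daylight saving runs 12 February – 16 September; the standard-time date in Mireph Coast, April 21, 2029, is inside that window, so Mireph Coast is at UTC−02:45.
18:45 UTC − 2h45m = 16:00 Mireph Coast.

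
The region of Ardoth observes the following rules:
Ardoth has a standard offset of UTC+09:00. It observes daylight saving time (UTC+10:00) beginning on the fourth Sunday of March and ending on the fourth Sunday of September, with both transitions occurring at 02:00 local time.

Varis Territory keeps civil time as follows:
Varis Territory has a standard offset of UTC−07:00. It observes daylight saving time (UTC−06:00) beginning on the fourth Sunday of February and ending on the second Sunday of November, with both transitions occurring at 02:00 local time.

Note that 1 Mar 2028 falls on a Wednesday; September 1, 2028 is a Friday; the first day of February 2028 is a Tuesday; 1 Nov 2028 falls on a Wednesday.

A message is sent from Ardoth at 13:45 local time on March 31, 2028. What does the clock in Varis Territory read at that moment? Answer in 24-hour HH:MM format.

1 March 2028 is a Wednesday, so the first Sunday is March 5 and the fourth is March 26.
1 September 2028 is a Friday, so the first Sunday is September 3 and the fourth is September 24.
Daylight saving runs 26 March – 24 September; March 31, 2028 is inside that window, so Ardoth is at UTC+10:00.
13:45 Ardoth − 10h = 03:45 UTC.
1 February 2028 is a Tuesday, so the first Sunday is February 6 and the fourth is February 27.
1 November 2028 is a Wednesday, so the first Sunday is November 5 and the second is November 12.
At the standard offset (UTC−07:00), 03:45 UTC − 7h = 20:45 Varis Territory standard time (rolling into the previous day, 30 March 2028).
Daylight saving runs 27 February – 12 November; the standard-time date in Varis Territory, March 30, 2028, is inside that window, so Varis Territory is at UTC−06:00.
03:45 UTC − 6h = 21:45 Varis Territory (rolling into the previous day, 30 March 2028).

21:45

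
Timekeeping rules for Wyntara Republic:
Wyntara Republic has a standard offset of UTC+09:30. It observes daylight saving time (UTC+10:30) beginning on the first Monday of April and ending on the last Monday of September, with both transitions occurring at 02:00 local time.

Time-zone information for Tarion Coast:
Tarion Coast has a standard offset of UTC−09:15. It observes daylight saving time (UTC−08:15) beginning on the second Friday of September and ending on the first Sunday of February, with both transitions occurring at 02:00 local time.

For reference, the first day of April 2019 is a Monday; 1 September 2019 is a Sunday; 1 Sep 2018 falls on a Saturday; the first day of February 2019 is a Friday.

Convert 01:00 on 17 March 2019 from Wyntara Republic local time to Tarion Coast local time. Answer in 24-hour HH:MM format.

06:15

1 April 2019 is a Monday, so the first Monday is April 1.
1 September 2019 is a Sunday, so Mondays fall on 2, 9, 16, 23, 30; the last is September 30.
17 March 2019 is outside the daylight-saving period (1 April – 30 September), so Wyntara Republic is on standard time, UTC+09:30.
01:00 Wyntara Republic − 9h30m = 15:30 UTC (rolling into the previous day, 16 March 2019).
1 September 2018 is a Saturday, so the first Friday is September 7 and the second is September 14.
1 February 2019 is a Friday, so the first Sunday is February 3.
At the standard offset (UTC−09:15), 15:30 UTC − 9h15m = 06:15 Tarion Coast standard time.
Daylight saving runs 14 September 2018 – 3 February 2019; the standard-time date in Tarion Coast, 16 March 2019, is outside that window, so Tarion Coast is on standard time at UTC−09:15.
15:30 UTC − 9h15m = 06:15 Tarion Coast.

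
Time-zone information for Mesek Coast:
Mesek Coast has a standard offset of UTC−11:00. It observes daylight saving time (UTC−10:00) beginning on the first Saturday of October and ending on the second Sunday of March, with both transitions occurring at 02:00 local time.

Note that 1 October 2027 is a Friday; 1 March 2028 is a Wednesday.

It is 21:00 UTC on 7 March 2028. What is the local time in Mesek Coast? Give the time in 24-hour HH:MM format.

1 October 2027 is a Friday, so the first Saturday is October 2.
1 March 2028 is a Wednesday, so the first Sunday is March 5 and the second is March 12.
At the standard offset (UTC−11:00), 21:00 UTC − 11h = 10:00 Mesek Coast standard time.
Daylight saving runs 2 October 2027 – 12 March 2028; the standard-time date in Mesek Coast, 7 March 2028, is inside that window, so Mesek Coast is at UTC−10:00.
21:00 UTC − 10h = 11:00 local.

11:00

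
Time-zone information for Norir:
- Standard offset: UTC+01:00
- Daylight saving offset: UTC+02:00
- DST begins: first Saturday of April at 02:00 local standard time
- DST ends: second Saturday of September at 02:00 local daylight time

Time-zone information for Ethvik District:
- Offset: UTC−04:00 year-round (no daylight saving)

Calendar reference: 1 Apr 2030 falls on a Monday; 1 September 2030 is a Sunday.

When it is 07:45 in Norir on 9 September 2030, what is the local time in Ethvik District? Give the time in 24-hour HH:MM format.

01:45

1 April 2030 is a Monday, so the first Saturday is April 6.
1 September 2030 is a Sunday, so the first Saturday is September 7 and the second is September 14.
9 September 2030 lies within the daylight-saving period (6 April – 14 September), so Norir is on daylight time, UTC+02:00.
07:45 Norir − 2h = 05:45 UTC.
Ethvik District stays on UTC−04:00 all year.
05:45 UTC − 4h = 01:45 Ethvik District.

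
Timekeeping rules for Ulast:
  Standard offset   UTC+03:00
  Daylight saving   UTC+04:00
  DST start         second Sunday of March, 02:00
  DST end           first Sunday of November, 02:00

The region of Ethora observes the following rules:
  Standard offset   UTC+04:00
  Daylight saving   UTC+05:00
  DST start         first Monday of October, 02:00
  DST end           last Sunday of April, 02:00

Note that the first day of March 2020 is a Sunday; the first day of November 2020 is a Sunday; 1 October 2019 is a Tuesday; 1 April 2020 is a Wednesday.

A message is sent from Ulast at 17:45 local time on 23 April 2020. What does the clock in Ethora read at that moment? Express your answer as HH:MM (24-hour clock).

1 March 2020 is a Sunday, so the first Sunday is March 1 and the second is March 8.
1 November 2020 is a Sunday, so the first Sunday is November 1.
Daylight saving runs 8 March – 1 November; 23 April 2020 is inside that window, so Ulast is at UTC+04:00.
17:45 Ulast − 4h = 13:45 UTC.
1 October 2019 is a Tuesday, so the first Monday is October 7.
1 April 2020 is a Wednesday, so Sundays fall on 5, 12, 19, 26; the last is April 26.
At the standard offset (UTC+04:00), 13:45 UTC + 4h = 17:45 Ethora standard time.
Daylight saving runs 7 October 2019 – 26 April 2020; the standard-time date in Ethora, 23 April 2020, is inside that window, so Ethora is at UTC+05:00.
13:45 UTC + 5h = 18:45 Ethora.

18:45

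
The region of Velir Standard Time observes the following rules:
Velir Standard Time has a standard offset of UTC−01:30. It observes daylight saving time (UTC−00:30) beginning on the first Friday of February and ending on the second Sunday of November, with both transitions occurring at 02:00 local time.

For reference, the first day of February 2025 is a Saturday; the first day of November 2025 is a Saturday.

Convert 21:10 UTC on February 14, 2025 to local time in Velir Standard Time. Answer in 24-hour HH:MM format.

1 February 2025 is a Saturday, so the first Friday is February 7.
1 November 2025 is a Saturday, so the first Sunday is November 2 and the second is November 9.
At the standard offset (UTC−01:30), 21:10 UTC − 1h30m = 19:40 Velir Standard Time standard time.
The standard-time date in Velir Standard Time, February 14, 2025, falls between 7 February and 9 November, so daylight saving is in effect and Velir Standard Time is at UTC−00:30.
21:10 UTC − 0h30m = 20:40 local.

20:40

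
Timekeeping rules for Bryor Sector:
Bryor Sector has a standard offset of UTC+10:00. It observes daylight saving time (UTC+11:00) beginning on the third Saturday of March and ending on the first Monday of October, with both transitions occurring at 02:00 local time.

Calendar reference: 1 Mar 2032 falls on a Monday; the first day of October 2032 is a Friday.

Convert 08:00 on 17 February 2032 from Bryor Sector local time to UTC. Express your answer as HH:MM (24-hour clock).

22:00

1 March 2032 is a Monday, so the first Saturday is March 6 and the third is March 20.
1 October 2032 is a Friday, so the first Monday is October 4.
17 February 2032 does not fall between 20 March and 4 October, so daylight saving is not in effect and Bryor Sector is at UTC+10:00.
08:00 local − 10h = 22:00 UTC (rolling into the previous day, 16 February 2032).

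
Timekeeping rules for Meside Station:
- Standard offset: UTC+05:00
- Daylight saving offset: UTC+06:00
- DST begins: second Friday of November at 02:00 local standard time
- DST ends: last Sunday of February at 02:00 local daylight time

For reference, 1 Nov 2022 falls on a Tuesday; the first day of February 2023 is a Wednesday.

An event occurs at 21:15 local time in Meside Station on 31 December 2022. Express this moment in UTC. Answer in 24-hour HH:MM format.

15:15

1 November 2022 is a Tuesday, so the first Friday is November 4 and the second is November 11.
1 February 2023 is a Wednesday, so Sundays fall on 5, 12, 19, 26; the last is February 26.
31 December 2022 falls between 11 November 2022 and 26 February 2023, so daylight saving is in effect and Meside Station is at UTC+06:00.
21:15 local − 6h = 15:15 UTC.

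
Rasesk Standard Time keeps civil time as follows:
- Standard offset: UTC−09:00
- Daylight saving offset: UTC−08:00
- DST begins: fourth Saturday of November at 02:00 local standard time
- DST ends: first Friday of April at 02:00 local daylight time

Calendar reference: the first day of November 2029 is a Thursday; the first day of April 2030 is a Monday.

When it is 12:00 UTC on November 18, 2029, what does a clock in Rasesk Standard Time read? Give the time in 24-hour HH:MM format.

03:00

1 November 2029 is a Thursday, so the first Saturday is November 3 and the fourth is November 24.
1 April 2030 is a Monday, so the first Friday is April 5.
At the standard offset (UTC−09:00), 12:00 UTC − 9h = 03:00 Rasesk Standard Time standard time.
The standard-time date in Rasesk Standard Time, November 18, 2029, is outside the daylight-saving period (24 November 2029 – 5 April 2030), so Rasesk Standard Time is on standard time, UTC−09:00.
12:00 UTC − 9h = 03:00 local.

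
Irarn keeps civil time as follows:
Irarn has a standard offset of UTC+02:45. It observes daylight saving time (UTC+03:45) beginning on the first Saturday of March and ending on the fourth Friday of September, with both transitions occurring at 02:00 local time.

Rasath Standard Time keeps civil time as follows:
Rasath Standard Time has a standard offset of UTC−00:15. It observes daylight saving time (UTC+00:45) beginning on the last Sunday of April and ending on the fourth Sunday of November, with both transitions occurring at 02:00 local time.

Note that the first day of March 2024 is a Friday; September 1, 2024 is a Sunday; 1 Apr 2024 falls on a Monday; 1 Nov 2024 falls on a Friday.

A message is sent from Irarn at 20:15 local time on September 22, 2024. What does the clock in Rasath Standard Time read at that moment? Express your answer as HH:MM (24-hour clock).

17:15

1 March 2024 is a Friday, so the first Saturday is March 2.
1 September 2024 is a Sunday, so the first Friday is September 6 and the fourth is September 27.
September 22, 2024 falls between 2 March and 27 September, so daylight saving is in effect and Irarn is at UTC+03:45.
20:15 Irarn − 3h45m = 16:30 UTC.
1 April 2024 is a Monday, so Sundays fall on 7, 14, 21, 28; the last is April 28.
1 November 2024 is a Friday, so the first Sunday is November 3 and the fourth is November 24.
At the standard offset (UTC−00:15), 16:30 UTC − 0h15m = 16:15 Rasath Standard Time standard time.
The standard-time date in Rasath Standard Time, September 22, 2024, falls between 28 April and 24 November, so daylight saving is in effect and Rasath Standard Time is at UTC+00:45.
16:30 UTC + 0h45m = 17:15 Rasath Standard Time.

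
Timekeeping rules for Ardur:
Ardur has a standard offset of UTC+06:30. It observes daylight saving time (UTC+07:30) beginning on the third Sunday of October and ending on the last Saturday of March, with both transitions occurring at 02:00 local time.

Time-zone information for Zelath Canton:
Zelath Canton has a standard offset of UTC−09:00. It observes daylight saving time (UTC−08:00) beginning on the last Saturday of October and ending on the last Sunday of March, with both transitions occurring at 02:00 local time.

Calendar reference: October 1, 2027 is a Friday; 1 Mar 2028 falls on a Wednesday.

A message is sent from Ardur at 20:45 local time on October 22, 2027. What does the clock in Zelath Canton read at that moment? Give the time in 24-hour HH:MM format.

1 October 2027 is a Friday, so the first Sunday is October 3 and the third is October 17.
1 March 2028 is a Wednesday, so Saturdays fall on 4, 11, 18, 25; the last is March 25.
October 22, 2027 falls between 17 October 2027 and 25 March 2028, so daylight saving is in effect and Ardur is at UTC+07:30.
20:45 Ardur − 7h30m = 13:15 UTC.
1 October 2027 is a Friday, so Saturdays fall on 2, 9, 16, 23, 30; the last is October 30.
1 March 2028 is a Wednesday, so Sundays fall on 5, 12, 19, 26; the last is March 26.
At the standard offset (UTC−09:00), 13:15 UTC − 9h = 04:15 Zelath Canton standard time.
The standard-time date in Zelath Canton, October 22, 2027, does not fall between 30 October 2027 and 26 March 2028, so daylight saving is not in effect and Zelath Canton is at UTC−09:00.
13:15 UTC − 9h = 04:15 Zelath Canton.

04:15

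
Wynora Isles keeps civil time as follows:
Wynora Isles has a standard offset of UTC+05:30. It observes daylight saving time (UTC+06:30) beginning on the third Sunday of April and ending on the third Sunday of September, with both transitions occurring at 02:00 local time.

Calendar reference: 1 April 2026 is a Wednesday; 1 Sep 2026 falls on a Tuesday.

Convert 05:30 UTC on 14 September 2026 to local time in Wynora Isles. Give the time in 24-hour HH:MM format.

12:00

1 April 2026 is a Wednesday, so the first Sunday is April 5 and the third is April 19.
1 September 2026 is a Tuesday, so the first Sunday is September 6 and the third is September 20.
At the standard offset (UTC+05:30), 05:30 UTC + 5h30m = 11:00 Wynora Isles standard time.
The standard-time date in Wynora Isles, 14 September 2026, falls between 19 April and 20 September, so daylight saving is in effect and Wynora Isles is at UTC+06:30.
05:30 UTC + 6h30m = 12:00 local.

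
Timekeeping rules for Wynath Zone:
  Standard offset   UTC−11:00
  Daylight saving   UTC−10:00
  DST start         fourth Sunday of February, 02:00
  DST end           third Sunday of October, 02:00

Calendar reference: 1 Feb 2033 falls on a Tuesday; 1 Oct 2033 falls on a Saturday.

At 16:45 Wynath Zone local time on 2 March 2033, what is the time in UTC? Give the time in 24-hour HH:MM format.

1 February 2033 is a Tuesday, so the first Sunday is February 6 and the fourth is February 27.
1 October 2033 is a Saturday, so the first Sunday is October 2 and the third is October 16.
Daylight saving runs 27 February – 16 October; 2 March 2033 is inside that window, so Wynath Zone is at UTC−10:00.
16:45 local + 10h = 02:45 UTC (rolling into the next day, 3 March 2033).

02:45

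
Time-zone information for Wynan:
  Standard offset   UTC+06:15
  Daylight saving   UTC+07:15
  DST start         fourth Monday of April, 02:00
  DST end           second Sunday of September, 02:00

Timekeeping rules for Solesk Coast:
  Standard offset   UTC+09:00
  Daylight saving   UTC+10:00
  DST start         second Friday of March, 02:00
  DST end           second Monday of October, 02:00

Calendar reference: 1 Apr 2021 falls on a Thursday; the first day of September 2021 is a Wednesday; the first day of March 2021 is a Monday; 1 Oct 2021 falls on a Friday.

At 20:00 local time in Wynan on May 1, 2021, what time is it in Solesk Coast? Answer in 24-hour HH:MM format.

1 April 2021 is a Thursday, so the first Monday is April 5 and the fourth is April 26.
1 September 2021 is a Wednesday, so the first Sunday is September 5 and the second is September 12.
May 1, 2021 falls between 26 April and 12 September, so daylight saving is in effect and Wynan is at UTC+07:15.
20:00 Wynan − 7h15m = 12:45 UTC.
1 March 2021 is a Monday, so the first Friday is March 5 and the second is March 12.
1 October 2021 is a Friday, so the first Monday is October 4 and the second is October 11.
At the standard offset (UTC+09:00), 12:45 UTC + 9h = 21:45 Solesk Coast standard time.
The standard-time date in Solesk Coast, May 1, 2021, falls between 12 March and 11 October, so daylight saving is in effect and Solesk Coast is at UTC+10:00.
12:45 UTC + 10h = 22:45 Solesk Coast.

22:45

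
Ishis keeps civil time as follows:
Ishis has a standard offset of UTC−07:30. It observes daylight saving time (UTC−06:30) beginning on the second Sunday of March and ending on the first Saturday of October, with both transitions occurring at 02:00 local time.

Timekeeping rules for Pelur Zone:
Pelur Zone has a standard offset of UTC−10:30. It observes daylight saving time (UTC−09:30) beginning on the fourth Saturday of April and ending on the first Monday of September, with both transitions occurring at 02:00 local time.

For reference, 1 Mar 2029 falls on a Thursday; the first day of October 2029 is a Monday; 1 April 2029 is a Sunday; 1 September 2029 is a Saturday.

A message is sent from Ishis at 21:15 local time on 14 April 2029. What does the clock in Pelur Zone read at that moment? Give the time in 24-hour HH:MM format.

17:15

1 March 2029 is a Thursday, so the first Sunday is March 4 and the second is March 11.
1 October 2029 is a Monday, so the first Saturday is October 6.
Daylight saving runs 11 March – 6 October; 14 April 2029 is inside that window, so Ishis is at UTC−06:30.
21:15 Ishis + 6h30m = 03:45 UTC (rolling into the next day, 15 April 2029).
1 April 2029 is a Sunday, so the first Saturday is April 7 and the fourth is April 28.
1 September 2029 is a Saturday, so the first Monday is September 3.
At the standard offset (UTC−10:30), 03:45 UTC − 10h30m = 17:15 Pelur Zone standard time (rolling into the previous day, 14 April 2029).
Daylight saving runs 28 April – 3 September; the standard-time date in Pelur Zone, 14 April 2029, is outside that window, so Pelur Zone is on standard time at UTC−10:30.
03:45 UTC − 10h30m = 17:15 Pelur Zone (rolling into the previous day, 14 April 2029).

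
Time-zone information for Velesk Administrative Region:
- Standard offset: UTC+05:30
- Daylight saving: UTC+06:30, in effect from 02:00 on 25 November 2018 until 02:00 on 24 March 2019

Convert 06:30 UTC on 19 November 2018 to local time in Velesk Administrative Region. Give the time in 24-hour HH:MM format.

12:00

At the standard offset (UTC+05:30), 06:30 UTC + 5h30m = 12:00 Velesk Administrative Region standard time.
The standard-time date in Velesk Administrative Region, 19 November 2018, does not fall between 25 November 2018 and 24 March 2019, so daylight saving is not in effect and Velesk Administrative Region is at UTC+05:30.
06:30 UTC + 5h30m = 12:00 local.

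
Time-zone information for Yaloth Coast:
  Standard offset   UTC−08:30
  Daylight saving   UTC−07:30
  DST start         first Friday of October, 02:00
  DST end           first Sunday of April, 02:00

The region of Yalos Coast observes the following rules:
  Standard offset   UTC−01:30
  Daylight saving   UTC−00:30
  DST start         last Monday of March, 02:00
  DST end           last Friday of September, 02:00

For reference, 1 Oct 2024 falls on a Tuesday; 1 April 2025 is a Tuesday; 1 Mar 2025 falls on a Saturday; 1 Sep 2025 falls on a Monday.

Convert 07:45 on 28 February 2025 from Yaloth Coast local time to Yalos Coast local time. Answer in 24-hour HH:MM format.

13:45

1 October 2024 is a Tuesday, so the first Friday is October 4.
1 April 2025 is a Tuesday, so the first Sunday is April 6.
28 February 2025 lies within the daylight-saving period (4 October 2024 – 6 April 2025), so Yaloth Coast is on daylight time, UTC−07:30.
07:45 Yaloth Coast + 7h30m = 15:15 UTC.
1 March 2025 is a Saturday, so Mondays fall on 3, 10, 17, 24, 31; the last is March 31.
1 September 2025 is a Monday, so Fridays fall on 5, 12, 19, 26; the last is September 26.
At the standard offset (UTC−01:30), 15:15 UTC − 1h30m = 13:45 Yalos Coast standard time.
The standard-time date in Yalos Coast, 28 February 2025, does not fall between 31 March and 26 September, so daylight saving is not in effect and Yalos Coast is at UTC−01:30.
15:15 UTC − 1h30m = 13:45 Yalos Coast.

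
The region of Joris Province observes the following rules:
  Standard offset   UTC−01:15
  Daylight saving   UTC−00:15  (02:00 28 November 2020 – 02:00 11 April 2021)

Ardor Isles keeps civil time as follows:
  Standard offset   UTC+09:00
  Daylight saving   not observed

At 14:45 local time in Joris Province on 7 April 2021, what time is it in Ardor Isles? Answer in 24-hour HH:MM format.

7 April 2021 lies within the daylight-saving period (28 November 2020 – 11 April 2021), so Joris Province is on daylight time, UTC−00:15.
14:45 Joris Province + 0h15m = 15:00 UTC.
Ardor Isles stays on UTC+09:00 all year.
15:00 UTC + 9h = 00:00 Ardor Isles (rolling into the next day, 8 April 2021).

00:00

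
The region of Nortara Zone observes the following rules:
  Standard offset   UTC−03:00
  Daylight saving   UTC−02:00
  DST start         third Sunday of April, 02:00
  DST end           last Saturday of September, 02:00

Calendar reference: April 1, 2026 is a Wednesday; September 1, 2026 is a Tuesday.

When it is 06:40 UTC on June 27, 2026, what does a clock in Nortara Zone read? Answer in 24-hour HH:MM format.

04:40

1 April 2026 is a Wednesday, so the first Sunday is April 5 and the third is April 19.
1 September 2026 is a Tuesday, so Saturdays fall on 5, 12, 19, 26; the last is September 26.
At the standard offset (UTC−03:00), 06:40 UTC − 3h = 03:40 Nortara Zone standard time.
Daylight saving runs 19 April – 26 September; the standard-time date in Nortara Zone, June 27, 2026, is inside that window, so Nortara Zone is at UTC−02:00.
06:40 UTC − 2h = 04:40 local.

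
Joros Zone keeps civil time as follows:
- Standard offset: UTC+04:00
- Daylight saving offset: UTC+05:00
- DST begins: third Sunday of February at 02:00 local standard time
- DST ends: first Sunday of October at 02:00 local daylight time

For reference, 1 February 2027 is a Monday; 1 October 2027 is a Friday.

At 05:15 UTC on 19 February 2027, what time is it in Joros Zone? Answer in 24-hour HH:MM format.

09:15

1 February 2027 is a Monday, so the first Sunday is February 7 and the third is February 21.
1 October 2027 is a Friday, so the first Sunday is October 3.
At the standard offset (UTC+04:00), 05:15 UTC + 4h = 09:15 Joros Zone standard time.
The standard-time date in Joros Zone, 19 February 2027, does not fall between 21 February and 3 October, so daylight saving is not in effect and Joros Zone is at UTC+04:00.
05:15 UTC + 4h = 09:15 local.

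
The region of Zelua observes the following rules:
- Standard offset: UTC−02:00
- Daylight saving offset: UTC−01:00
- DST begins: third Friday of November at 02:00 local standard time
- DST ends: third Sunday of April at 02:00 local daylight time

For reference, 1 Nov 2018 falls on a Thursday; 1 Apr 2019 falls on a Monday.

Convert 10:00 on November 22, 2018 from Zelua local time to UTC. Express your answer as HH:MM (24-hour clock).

1 November 2018 is a Thursday, so the first Friday is November 2 and the third is November 16.
1 April 2019 is a Monday, so the first Sunday is April 7 and the third is April 21.
November 22, 2018 lies within the daylight-saving period (16 November 2018 – 21 April 2019), so Zelua is on daylight time, UTC−01:00.
10:00 local + 1h = 11:00 UTC.

11:00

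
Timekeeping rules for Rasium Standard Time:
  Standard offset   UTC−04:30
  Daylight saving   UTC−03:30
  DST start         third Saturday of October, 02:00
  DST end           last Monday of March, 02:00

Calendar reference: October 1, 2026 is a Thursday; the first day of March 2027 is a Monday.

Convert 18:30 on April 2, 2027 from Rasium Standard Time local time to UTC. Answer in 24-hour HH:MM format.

1 October 2026 is a Thursday, so the first Saturday is October 3 and the third is October 17.
1 March 2027 is a Monday, so Mondays fall on 1, 8, 15, 22, 29; the last is March 29.
April 2, 2027 is outside the daylight-saving period (17 October 2026 – 29 March 2027), so Rasium Standard Time is on standard time, UTC−04:30.
18:30 local + 4h30m = 23:00 UTC.

23:00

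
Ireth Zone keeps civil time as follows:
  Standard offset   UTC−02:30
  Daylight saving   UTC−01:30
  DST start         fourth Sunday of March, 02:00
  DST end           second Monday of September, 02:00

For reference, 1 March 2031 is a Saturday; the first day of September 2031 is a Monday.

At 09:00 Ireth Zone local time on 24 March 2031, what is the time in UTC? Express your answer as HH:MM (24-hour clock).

10:30

1 March 2031 is a Saturday, so the first Sunday is March 2 and the fourth is March 23.
1 September 2031 is a Monday, so the first Monday is September 1 and the second is September 8.
24 March 2031 lies within the daylight-saving period (23 March – 8 September), so Ireth Zone is on daylight time, UTC−01:30.
09:00 local + 1h30m = 10:30 UTC.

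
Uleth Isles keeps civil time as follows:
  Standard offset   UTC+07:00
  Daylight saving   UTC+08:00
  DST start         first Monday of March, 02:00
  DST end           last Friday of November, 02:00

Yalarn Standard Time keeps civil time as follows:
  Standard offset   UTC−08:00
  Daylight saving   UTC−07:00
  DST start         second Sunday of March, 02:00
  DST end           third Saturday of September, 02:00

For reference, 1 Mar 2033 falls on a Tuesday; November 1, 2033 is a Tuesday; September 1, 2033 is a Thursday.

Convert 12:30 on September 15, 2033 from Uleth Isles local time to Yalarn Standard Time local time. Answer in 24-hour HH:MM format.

1 March 2033 is a Tuesday, so the first Monday is March 7.
1 November 2033 is a Tuesday, so Fridays fall on 4, 11, 18, 25; the last is November 25.
Daylight saving runs 7 March – 25 November; September 15, 2033 is inside that window, so Uleth Isles is at UTC+08:00.
12:30 Uleth Isles − 8h = 04:30 UTC.
1 March 2033 is a Tuesday, so the first Sunday is March 6 and the second is March 13.
1 September 2033 is a Thursday, so the first Saturday is September 3 and the third is September 17.
At the standard offset (UTC−08:00), 04:30 UTC − 8h = 20:30 Yalarn Standard Time standard time (rolling into the previous day, 14 September 2033).
Daylight saving runs 13 March – 17 September; the standard-time date in Yalarn Standard Time, September 14, 2033, is inside that window, so Yalarn Standard Time is at UTC−07:00.
04:30 UTC − 7h = 21:30 Yalarn Standard Time (rolling into the previous day, 14 September 2033).

21:30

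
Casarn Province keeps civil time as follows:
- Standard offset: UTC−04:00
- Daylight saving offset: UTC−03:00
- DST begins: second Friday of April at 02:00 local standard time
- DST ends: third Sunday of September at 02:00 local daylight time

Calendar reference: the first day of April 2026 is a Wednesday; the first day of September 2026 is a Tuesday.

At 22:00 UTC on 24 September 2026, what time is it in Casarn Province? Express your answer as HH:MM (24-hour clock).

1 April 2026 is a Wednesday, so the first Friday is April 3 and the second is April 10.
1 September 2026 is a Tuesday, so the first Sunday is September 6 and the third is September 20.
At the standard offset (UTC−04:00), 22:00 UTC − 4h = 18:00 Casarn Province standard time.
Daylight saving runs 10 April – 20 September; the standard-time date in Casarn Province, 24 September 2026, is outside that window, so Casarn Province is on standard time at UTC−04:00.
22:00 UTC − 4h = 18:00 local.

18:00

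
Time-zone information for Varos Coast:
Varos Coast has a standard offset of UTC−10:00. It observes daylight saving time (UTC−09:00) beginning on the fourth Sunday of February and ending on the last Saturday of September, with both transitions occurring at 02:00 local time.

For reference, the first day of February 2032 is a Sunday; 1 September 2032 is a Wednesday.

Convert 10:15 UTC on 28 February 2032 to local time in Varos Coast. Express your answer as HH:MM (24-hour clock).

01:15

1 February 2032 is a Sunday, so the first Sunday is February 1 and the fourth is February 22.
1 September 2032 is a Wednesday, so Saturdays fall on 4, 11, 18, 25; the last is September 25.
At the standard offset (UTC−10:00), 10:15 UTC − 10h = 00:15 Varos Coast standard time.
The standard-time date in Varos Coast, 28 February 2032, lies within the daylight-saving period (22 February – 25 September), so Varos Coast is on daylight time, UTC−09:00.
10:15 UTC − 9h = 01:15 local.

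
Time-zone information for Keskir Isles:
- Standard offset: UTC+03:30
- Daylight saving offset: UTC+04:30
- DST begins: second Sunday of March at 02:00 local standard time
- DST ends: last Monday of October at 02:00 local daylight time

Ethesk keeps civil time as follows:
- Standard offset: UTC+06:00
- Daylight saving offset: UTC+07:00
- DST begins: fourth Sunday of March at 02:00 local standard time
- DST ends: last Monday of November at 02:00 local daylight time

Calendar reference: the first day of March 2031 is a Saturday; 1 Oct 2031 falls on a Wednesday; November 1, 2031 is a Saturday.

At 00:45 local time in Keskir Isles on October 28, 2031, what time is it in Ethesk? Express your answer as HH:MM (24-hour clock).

04:15

1 March 2031 is a Saturday, so the first Sunday is March 2 and the second is March 9.
1 October 2031 is a Wednesday, so Mondays fall on 6, 13, 20, 27; the last is October 27.
October 28, 2031 is outside the daylight-saving period (9 March – 27 October), so Keskir Isles is on standard time, UTC+03:30.
00:45 Keskir Isles − 3h30m = 21:15 UTC (rolling into the previous day, 27 October 2031).
1 March 2031 is a Saturday, so the first Sunday is March 2 and the fourth is March 23.
1 November 2031 is a Saturday, so Mondays fall on 3, 10, 17, 24; the last is November 24.
At the standard offset (UTC+06:00), 21:15 UTC + 6h = 03:15 Ethesk standard time (rolling into the next day, 28 October 2031).
The standard-time date in Ethesk, October 28, 2031, falls between 23 March and 24 November, so daylight saving is in effect and Ethesk is at UTC+07:00.
21:15 UTC + 7h = 04:15 Ethesk (rolling into the next day, 28 October 2031).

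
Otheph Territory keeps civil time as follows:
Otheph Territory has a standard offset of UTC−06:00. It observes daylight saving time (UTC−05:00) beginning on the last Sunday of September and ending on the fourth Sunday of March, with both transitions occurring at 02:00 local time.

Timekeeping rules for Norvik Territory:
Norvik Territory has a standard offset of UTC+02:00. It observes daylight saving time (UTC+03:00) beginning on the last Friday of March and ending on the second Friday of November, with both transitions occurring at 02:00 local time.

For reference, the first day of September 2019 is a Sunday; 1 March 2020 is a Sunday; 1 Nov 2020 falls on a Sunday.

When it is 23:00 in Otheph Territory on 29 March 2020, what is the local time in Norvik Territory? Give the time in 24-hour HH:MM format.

08:00

1 September 2019 is a Sunday, so Sundays fall on 1, 8, 15, 22, 29; the last is September 29.
1 March 2020 is a Sunday, so the first Sunday is March 1 and the fourth is March 22.
29 March 2020 does not fall between 29 September 2019 and 22 March 2020, so daylight saving is not in effect and Otheph Territory is at UTC−06:00.
23:00 Otheph Territory + 6h = 05:00 UTC (rolling into the next day, 30 March 2020).
1 March 2020 is a Sunday, so Fridays fall on 6, 13, 20, 27; the last is March 27.
1 November 2020 is a Sunday, so the first Friday is November 6 and the second is November 13.
At the standard offset (UTC+02:00), 05:00 UTC + 2h = 07:00 Norvik Territory standard time.
The standard-time date in Norvik Territory, 30 March 2020, lies within the daylight-saving period (27 March – 13 November), so Norvik Territory is on daylight time, UTC+03:00.
05:00 UTC + 3h = 08:00 Norvik Territory.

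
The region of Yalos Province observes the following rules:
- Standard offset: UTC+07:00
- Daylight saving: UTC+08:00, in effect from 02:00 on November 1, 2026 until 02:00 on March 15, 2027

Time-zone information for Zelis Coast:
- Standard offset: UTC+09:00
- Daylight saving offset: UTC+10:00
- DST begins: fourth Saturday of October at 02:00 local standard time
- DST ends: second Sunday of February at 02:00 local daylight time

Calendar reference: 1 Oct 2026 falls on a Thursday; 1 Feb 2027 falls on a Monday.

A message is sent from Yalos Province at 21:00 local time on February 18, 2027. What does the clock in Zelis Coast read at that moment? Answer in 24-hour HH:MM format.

February 18, 2027 lies within the daylight-saving period (1 November 2026 – 15 March 2027), so Yalos Province is on daylight time, UTC+08:00.
21:00 Yalos Province − 8h = 13:00 UTC.
1 October 2026 is a Thursday, so the first Saturday is October 3 and the fourth is October 24.
1 February 2027 is a Monday, so the first Sunday is February 7 and the second is February 14.
At the standard offset (UTC+09:00), 13:00 UTC + 9h = 22:00 Zelis Coast standard time.
Daylight saving runs 24 October 2026 – 14 February 2027; the standard-time date in Zelis Coast, February 18, 2027, is outside that window, so Zelis Coast is on standard time at UTC+09:00.
13:00 UTC + 9h = 22:00 Zelis Coast.

22:00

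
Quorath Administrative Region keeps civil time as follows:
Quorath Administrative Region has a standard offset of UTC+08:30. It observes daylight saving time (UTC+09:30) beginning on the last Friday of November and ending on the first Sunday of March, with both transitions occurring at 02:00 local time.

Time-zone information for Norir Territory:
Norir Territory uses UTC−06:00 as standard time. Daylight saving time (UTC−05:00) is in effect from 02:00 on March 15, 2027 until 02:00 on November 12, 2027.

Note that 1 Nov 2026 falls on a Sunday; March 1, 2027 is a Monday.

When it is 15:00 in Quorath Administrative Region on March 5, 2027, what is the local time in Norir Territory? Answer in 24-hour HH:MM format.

1 November 2026 is a Sunday, so Fridays fall on 6, 13, 20, 27; the last is November 27.
1 March 2027 is a Monday, so the first Sunday is March 7.
March 5, 2027 falls between 27 November 2026 and 7 March 2027, so daylight saving is in effect and Quorath Administrative Region is at UTC+09:30.
15:00 Quorath Administrative Region − 9h30m = 05:30 UTC.
At the standard offset (UTC−06:00), 05:30 UTC − 6h = 23:30 Norir Territory standard time (rolling into the previous day, 4 March 2027).
The standard-time date in Norir Territory, March 4, 2027, does not fall between 15 March and 12 November, so daylight saving is not in effect and Norir Territory is at UTC−06:00.
05:30 UTC − 6h = 23:30 Norir Territory (rolling into the previous day, 4 March 2027).

23:30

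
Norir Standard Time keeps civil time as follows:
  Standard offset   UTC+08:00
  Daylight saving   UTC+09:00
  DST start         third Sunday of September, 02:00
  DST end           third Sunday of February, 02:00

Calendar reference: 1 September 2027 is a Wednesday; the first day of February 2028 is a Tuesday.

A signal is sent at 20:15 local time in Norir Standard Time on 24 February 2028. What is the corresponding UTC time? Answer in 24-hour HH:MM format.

12:15

1 September 2027 is a Wednesday, so the first Sunday is September 5 and the third is September 19.
1 February 2028 is a Tuesday, so the first Sunday is February 6 and the third is February 20.
24 February 2028 is outside the daylight-saving period (19 September 2027 – 20 February 2028), so Norir Standard Time is on standard time, UTC+08:00.
20:15 local − 8h = 12:15 UTC.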